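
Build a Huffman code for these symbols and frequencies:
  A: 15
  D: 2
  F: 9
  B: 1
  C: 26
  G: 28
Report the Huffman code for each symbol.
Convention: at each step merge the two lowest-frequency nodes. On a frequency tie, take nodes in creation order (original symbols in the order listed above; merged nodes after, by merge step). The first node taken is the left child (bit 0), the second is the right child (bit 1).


Huffman tree construction:
Step 1: Merge B(1) + D(2) = 3
Step 2: Merge (B+D)(3) + F(9) = 12
Step 3: Merge ((B+D)+F)(12) + A(15) = 27
Step 4: Merge C(26) + (((B+D)+F)+A)(27) = 53
Step 5: Merge G(28) + (C+(((B+D)+F)+A))(53) = 81
Read each symbol's code off the tree from the root (left child = 0, right child = 1).

Codes:
  A: 111 (length 3)
  D: 11001 (length 5)
  F: 1101 (length 4)
  B: 11000 (length 5)
  C: 10 (length 2)
  G: 0 (length 1)
Average code length: 176/81 = 2.1728 bits/symbol


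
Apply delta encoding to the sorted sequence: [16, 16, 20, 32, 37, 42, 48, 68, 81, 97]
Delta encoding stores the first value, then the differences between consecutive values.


First value: 16
Deltas:
  16 - 16 = 0
  20 - 16 = 4
  32 - 20 = 12
  37 - 32 = 5
  42 - 37 = 5
  48 - 42 = 6
  68 - 48 = 20
  81 - 68 = 13
  97 - 81 = 16


Delta encoded: [16, 0, 4, 12, 5, 5, 6, 20, 13, 16]


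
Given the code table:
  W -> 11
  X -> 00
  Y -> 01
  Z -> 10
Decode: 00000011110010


Decoding:
00 -> X
00 -> X
00 -> X
11 -> W
11 -> W
00 -> X
10 -> Z


Result: XXXWWXZ


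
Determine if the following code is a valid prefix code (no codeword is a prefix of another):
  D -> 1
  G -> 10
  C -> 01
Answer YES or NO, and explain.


Checking each pair (does one codeword prefix another?):
  D='1' vs G='10': prefix -- VIOLATION

NO -- this is NOT a valid prefix code. D (1) is a prefix of G (10).


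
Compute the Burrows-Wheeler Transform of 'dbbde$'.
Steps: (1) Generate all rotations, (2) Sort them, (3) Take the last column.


Rotations (sorted):
  0: $dbbde -> last char: e
  1: bbde$d -> last char: d
  2: bde$db -> last char: b
  3: dbbde$ -> last char: $
  4: de$dbb -> last char: b
  5: e$dbbd -> last char: d


BWT = edb$bd


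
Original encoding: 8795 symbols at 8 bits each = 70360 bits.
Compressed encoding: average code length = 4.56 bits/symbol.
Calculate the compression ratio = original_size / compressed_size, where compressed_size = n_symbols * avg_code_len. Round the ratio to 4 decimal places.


original_size = n_symbols * orig_bits = 8795 * 8 = 70360 bits
compressed_size = n_symbols * avg_code_len = 8795 * 4.56 = 40105.2 bits
ratio = original_size / compressed_size = 70360 / 40105.2 = 1.7544

Compression ratio = 1.7544


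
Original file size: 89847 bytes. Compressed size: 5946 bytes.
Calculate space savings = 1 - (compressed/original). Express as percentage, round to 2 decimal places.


ratio = compressed/original = 5946/89847 = 0.066179
savings = 1 - ratio = 1 - 0.066179 = 0.933821
as a percentage: 0.933821 * 100 = 93.38%

Space savings = 1 - 5946/89847 = 93.38%


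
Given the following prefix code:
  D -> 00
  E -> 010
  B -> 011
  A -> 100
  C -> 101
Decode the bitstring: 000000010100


Decoding step by step:
Bits 00 -> D
Bits 00 -> D
Bits 00 -> D
Bits 010 -> E
Bits 100 -> A


Decoded message: DDDEA


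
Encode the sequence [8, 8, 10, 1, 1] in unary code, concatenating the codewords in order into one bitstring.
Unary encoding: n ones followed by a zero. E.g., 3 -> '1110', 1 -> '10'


Encode each number as n ones followed by a terminating 0:
  8 -> 111111110 (9 bits)
  8 -> 111111110 (9 bits)
  10 -> 11111111110 (11 bits)
  1 -> 10 (2 bits)
  1 -> 10 (2 bits)
Total length = 9 + 9 + 11 + 2 + 2 = 33 bits.

Unary([8, 8, 10, 1, 1]) = 111111110111111110111111111101010 (33 bits)


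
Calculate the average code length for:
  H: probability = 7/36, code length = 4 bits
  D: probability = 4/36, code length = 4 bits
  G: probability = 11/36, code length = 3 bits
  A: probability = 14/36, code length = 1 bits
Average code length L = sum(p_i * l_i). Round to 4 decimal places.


Weighted contributions p_i * l_i:
  H: (7/36) * 4 = 28/36
  D: (4/36) * 4 = 16/36
  G: (11/36) * 3 = 33/36
  A: (14/36) * 1 = 14/36
Sum = (28 + 16 + 33 + 14)/36 = 91/36

L = 91/36 = 2.5278 bits/symbol


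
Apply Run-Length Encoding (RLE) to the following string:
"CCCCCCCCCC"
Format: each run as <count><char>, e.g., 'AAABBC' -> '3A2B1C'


Scanning runs left to right:
  i=0: run of 'C' x 10 -> '10C'

RLE = 10C


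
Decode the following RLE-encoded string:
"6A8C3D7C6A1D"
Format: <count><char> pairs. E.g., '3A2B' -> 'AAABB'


Expanding each <count><char> pair:
  6A -> 'AAAAAA'
  8C -> 'CCCCCCCC'
  3D -> 'DDD'
  7C -> 'CCCCCCC'
  6A -> 'AAAAAA'
  1D -> 'D'

Decoded = AAAAAACCCCCCCCDDDCCCCCCCAAAAAAD


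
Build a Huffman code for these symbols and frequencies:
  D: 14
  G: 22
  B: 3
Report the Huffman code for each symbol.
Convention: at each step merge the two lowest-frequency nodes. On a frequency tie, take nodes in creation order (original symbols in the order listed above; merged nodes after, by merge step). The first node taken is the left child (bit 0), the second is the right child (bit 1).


Huffman tree construction:
Step 1: Merge B(3) + D(14) = 17
Step 2: Merge (B+D)(17) + G(22) = 39
Read each symbol's code off the tree from the root (left child = 0, right child = 1).

Codes:
  D: 01 (length 2)
  G: 1 (length 1)
  B: 00 (length 2)
Average code length: 56/39 = 1.4359 bits/symbol


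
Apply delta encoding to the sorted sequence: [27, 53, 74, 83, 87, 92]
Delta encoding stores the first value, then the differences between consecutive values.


First value: 27
Deltas:
  53 - 27 = 26
  74 - 53 = 21
  83 - 74 = 9
  87 - 83 = 4
  92 - 87 = 5


Delta encoded: [27, 26, 21, 9, 4, 5]


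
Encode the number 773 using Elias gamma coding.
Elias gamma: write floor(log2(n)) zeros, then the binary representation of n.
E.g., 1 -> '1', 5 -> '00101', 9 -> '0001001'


num_bits = floor(log2(773)) + 1 = 10
leading_zeros = num_bits - 1 = 9
binary(773) = 1100000101

Elias gamma(773) = '000000000' + '1100000101' = 0000000001100000101 (19 bits)


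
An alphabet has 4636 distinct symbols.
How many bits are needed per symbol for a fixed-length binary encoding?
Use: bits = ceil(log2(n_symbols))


log2(4636) = 12.1787
Bracket: 2^12 = 4096 < 4636 <= 2^13 = 8192
So ceil(log2(4636)) = 13

bits = ceil(log2(4636)) = ceil(12.1787) = 13 bits


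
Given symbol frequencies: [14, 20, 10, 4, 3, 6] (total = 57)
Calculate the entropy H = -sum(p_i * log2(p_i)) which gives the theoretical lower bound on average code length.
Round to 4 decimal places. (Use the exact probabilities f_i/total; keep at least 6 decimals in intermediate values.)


Per-symbol terms -p_i * log2(p_i) with p_i = f_i/57:
  p = 14/57 = 0.245614: log2(p) = -2.025535, -p*log2(p) = 0.497500
  p = 20/57 = 0.350877: log2(p) = -1.510962, -p*log2(p) = 0.530162
  p = 10/57 = 0.175439: log2(p) = -2.510962, -p*log2(p) = 0.440520
  p = 4/57 = 0.070175: log2(p) = -3.832890, -p*log2(p) = 0.268975
  p = 3/57 = 0.052632: log2(p) = -4.247928, -p*log2(p) = 0.223575
  p = 6/57 = 0.105263: log2(p) = -3.247928, -p*log2(p) = 0.341887
H = 0.497500 + 0.530162 + 0.440520 + 0.268975 + 0.223575 + 0.341887 = 2.302619

H = 2.3026 bits/symbol


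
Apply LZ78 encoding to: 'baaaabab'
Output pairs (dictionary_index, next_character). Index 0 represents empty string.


LZ78 encoding steps:
Dictionary: {0: ''}
Step 1: w='' (idx 0), next='b' -> output (0, 'b'), add 'b' as idx 1
Step 2: w='' (idx 0), next='a' -> output (0, 'a'), add 'a' as idx 2
Step 3: w='a' (idx 2), next='a' -> output (2, 'a'), add 'aa' as idx 3
Step 4: w='a' (idx 2), next='b' -> output (2, 'b'), add 'ab' as idx 4
Step 5: w='ab' (idx 4), end of input -> output (4, '')


Encoded: [(0, 'b'), (0, 'a'), (2, 'a'), (2, 'b'), (4, '')]


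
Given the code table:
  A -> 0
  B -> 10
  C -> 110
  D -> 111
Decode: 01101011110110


Decoding:
0 -> A
110 -> C
10 -> B
111 -> D
10 -> B
110 -> C


Result: ACBDBC


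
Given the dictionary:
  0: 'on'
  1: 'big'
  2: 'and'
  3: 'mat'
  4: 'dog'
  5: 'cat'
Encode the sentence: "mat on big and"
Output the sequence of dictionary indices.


Look up each word in the dictionary:
  'mat' -> 3
  'on' -> 0
  'big' -> 1
  'and' -> 2

Encoded: [3, 0, 1, 2]


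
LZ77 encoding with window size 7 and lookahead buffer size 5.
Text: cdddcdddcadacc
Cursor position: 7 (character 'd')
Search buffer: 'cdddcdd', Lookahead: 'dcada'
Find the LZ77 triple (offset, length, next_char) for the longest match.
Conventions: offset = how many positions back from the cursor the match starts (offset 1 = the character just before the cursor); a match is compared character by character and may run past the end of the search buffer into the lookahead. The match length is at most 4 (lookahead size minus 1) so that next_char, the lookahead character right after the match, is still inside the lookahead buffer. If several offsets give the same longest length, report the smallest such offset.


Try each offset into the search buffer:
  offset=1 (pos 6, char 'd'): match length 1
  offset=2 (pos 5, char 'd'): match length 1
  offset=3 (pos 4, char 'c'): match length 0
  offset=4 (pos 3, char 'd'): match length 2
  offset=5 (pos 2, char 'd'): match length 1
  offset=6 (pos 1, char 'd'): match length 1
  offset=7 (pos 0, char 'c'): match length 0
Longest match has length 2 at offset 4.
next_char = character at position 7 + 2 = 9 -> 'a'

Best match: offset=4, length=2 (matching 'dc' starting at position 3)
LZ77 triple: (4, 2, 'a')


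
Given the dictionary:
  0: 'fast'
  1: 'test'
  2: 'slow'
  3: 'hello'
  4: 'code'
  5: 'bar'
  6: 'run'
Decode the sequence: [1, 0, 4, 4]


Look up each index in the dictionary:
  1 -> 'test'
  0 -> 'fast'
  4 -> 'code'
  4 -> 'code'

Decoded: "test fast code code"


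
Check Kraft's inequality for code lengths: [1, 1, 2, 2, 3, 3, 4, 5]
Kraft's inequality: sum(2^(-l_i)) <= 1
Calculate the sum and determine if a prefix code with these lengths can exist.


Sum = 2^(-1) + 2^(-1) + 2^(-2) + 2^(-2) + 2^(-3) + 2^(-3) + 2^(-4) + 2^(-5)
    = 0.5 + 0.5 + 0.25 + 0.25 + 0.125 + 0.125 + 0.0625 + 0.03125
    = 59/32 = 1.84375
Since 1.84375 > 1, Kraft's inequality is NOT satisfied.
A prefix code with these lengths CANNOT exist.

Kraft sum = 1.84375. Not satisfied.


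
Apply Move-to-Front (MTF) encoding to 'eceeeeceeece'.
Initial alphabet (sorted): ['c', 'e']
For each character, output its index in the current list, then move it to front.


MTF encoding:
'e': index 1 in ['c', 'e'] -> ['e', 'c']
'c': index 1 in ['e', 'c'] -> ['c', 'e']
'e': index 1 in ['c', 'e'] -> ['e', 'c']
'e': index 0 in ['e', 'c'] -> ['e', 'c']
'e': index 0 in ['e', 'c'] -> ['e', 'c']
'e': index 0 in ['e', 'c'] -> ['e', 'c']
'c': index 1 in ['e', 'c'] -> ['c', 'e']
'e': index 1 in ['c', 'e'] -> ['e', 'c']
'e': index 0 in ['e', 'c'] -> ['e', 'c']
'e': index 0 in ['e', 'c'] -> ['e', 'c']
'c': index 1 in ['e', 'c'] -> ['c', 'e']
'e': index 1 in ['c', 'e'] -> ['e', 'c']


Output: [1, 1, 1, 0, 0, 0, 1, 1, 0, 0, 1, 1]


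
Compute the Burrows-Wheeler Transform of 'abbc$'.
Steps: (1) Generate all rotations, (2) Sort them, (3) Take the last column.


Rotations (sorted):
  0: $abbc -> last char: c
  1: abbc$ -> last char: $
  2: bbc$a -> last char: a
  3: bc$ab -> last char: b
  4: c$abb -> last char: b


BWT = c$abb


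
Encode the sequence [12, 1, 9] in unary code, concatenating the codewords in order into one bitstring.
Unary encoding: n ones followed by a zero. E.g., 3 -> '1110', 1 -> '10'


Encode each number as n ones followed by a terminating 0:
  12 -> 1111111111110 (13 bits)
  1 -> 10 (2 bits)
  9 -> 1111111110 (10 bits)
Total length = 13 + 2 + 10 = 25 bits.

Unary([12, 1, 9]) = 1111111111110101111111110 (25 bits)


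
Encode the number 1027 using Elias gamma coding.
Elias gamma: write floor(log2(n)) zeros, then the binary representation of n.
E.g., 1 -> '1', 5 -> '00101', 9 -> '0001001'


num_bits = floor(log2(1027)) + 1 = 11
leading_zeros = num_bits - 1 = 10
binary(1027) = 10000000011

Elias gamma(1027) = '0000000000' + '10000000011' = 000000000010000000011 (21 bits)


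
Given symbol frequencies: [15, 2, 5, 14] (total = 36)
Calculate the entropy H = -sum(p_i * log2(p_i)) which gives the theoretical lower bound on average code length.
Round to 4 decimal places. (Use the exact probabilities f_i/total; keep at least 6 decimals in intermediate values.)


Per-symbol terms -p_i * log2(p_i) with p_i = f_i/36:
  p = 15/36 = 0.416667: log2(p) = -1.263034, -p*log2(p) = 0.526264
  p = 2/36 = 0.055556: log2(p) = -4.169925, -p*log2(p) = 0.231663
  p = 5/36 = 0.138889: log2(p) = -2.847997, -p*log2(p) = 0.395555
  p = 14/36 = 0.388889: log2(p) = -1.362570, -p*log2(p) = 0.529888
H = 0.526264 + 0.231663 + 0.395555 + 0.529888 = 1.683370

H = 1.6834 bits/symbol


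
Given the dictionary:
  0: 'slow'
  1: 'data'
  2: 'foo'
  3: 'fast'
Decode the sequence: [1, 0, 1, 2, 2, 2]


Look up each index in the dictionary:
  1 -> 'data'
  0 -> 'slow'
  1 -> 'data'
  2 -> 'foo'
  2 -> 'foo'
  2 -> 'foo'

Decoded: "data slow data foo foo foo"


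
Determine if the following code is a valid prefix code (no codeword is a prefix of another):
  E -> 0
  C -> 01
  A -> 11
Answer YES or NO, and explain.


Checking each pair (does one codeword prefix another?):
  E='0' vs C='01': prefix -- VIOLATION

NO -- this is NOT a valid prefix code. E (0) is a prefix of C (01).


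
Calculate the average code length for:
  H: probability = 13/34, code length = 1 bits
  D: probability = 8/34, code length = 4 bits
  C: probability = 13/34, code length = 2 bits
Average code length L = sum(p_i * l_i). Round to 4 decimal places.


Weighted contributions p_i * l_i:
  H: (13/34) * 1 = 13/34
  D: (8/34) * 4 = 32/34
  C: (13/34) * 2 = 26/34
Sum = (13 + 32 + 26)/34 = 71/34

L = 71/34 = 2.0882 bits/symbol


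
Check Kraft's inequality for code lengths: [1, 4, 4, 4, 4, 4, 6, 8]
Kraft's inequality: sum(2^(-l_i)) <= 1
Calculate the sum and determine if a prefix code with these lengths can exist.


Sum = 2^(-1) + 2^(-4) + 2^(-4) + 2^(-4) + 2^(-4) + 2^(-4) + 2^(-6) + 2^(-8)
    = 0.5 + 0.0625 + 0.0625 + 0.0625 + 0.0625 + 0.0625 + 0.015625 + 0.00390625
    = 213/256 = 0.83203125
Since 0.83203125 <= 1, Kraft's inequality IS satisfied.
A prefix code with these lengths CAN exist.

Kraft sum = 0.83203125. Satisfied.


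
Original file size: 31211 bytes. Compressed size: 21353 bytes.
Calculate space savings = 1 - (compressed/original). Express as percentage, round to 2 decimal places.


ratio = compressed/original = 21353/31211 = 0.68415
savings = 1 - ratio = 1 - 0.68415 = 0.31585
as a percentage: 0.31585 * 100 = 31.59%

Space savings = 1 - 21353/31211 = 31.59%


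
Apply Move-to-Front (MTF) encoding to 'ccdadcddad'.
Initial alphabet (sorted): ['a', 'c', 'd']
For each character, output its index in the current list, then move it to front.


MTF encoding:
'c': index 1 in ['a', 'c', 'd'] -> ['c', 'a', 'd']
'c': index 0 in ['c', 'a', 'd'] -> ['c', 'a', 'd']
'd': index 2 in ['c', 'a', 'd'] -> ['d', 'c', 'a']
'a': index 2 in ['d', 'c', 'a'] -> ['a', 'd', 'c']
'd': index 1 in ['a', 'd', 'c'] -> ['d', 'a', 'c']
'c': index 2 in ['d', 'a', 'c'] -> ['c', 'd', 'a']
'd': index 1 in ['c', 'd', 'a'] -> ['d', 'c', 'a']
'd': index 0 in ['d', 'c', 'a'] -> ['d', 'c', 'a']
'a': index 2 in ['d', 'c', 'a'] -> ['a', 'd', 'c']
'd': index 1 in ['a', 'd', 'c'] -> ['d', 'a', 'c']


Output: [1, 0, 2, 2, 1, 2, 1, 0, 2, 1]


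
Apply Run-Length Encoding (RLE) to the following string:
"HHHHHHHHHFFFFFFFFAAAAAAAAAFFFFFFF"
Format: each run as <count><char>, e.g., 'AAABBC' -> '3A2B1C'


Scanning runs left to right:
  i=0: run of 'H' x 9 -> '9H'
  i=9: run of 'F' x 8 -> '8F'
  i=17: run of 'A' x 9 -> '9A'
  i=26: run of 'F' x 7 -> '7F'

RLE = 9H8F9A7F


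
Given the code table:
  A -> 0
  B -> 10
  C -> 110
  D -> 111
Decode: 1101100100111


Decoding:
110 -> C
110 -> C
0 -> A
10 -> B
0 -> A
111 -> D


Result: CCABAD


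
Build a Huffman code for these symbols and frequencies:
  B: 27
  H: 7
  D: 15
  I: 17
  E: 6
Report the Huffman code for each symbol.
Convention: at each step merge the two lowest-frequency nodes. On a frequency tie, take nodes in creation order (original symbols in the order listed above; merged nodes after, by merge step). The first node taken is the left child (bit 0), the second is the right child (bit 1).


Huffman tree construction:
Step 1: Merge E(6) + H(7) = 13
Step 2: Merge (E+H)(13) + D(15) = 28
Step 3: Merge I(17) + B(27) = 44
Step 4: Merge ((E+H)+D)(28) + (I+B)(44) = 72
Read each symbol's code off the tree from the root (left child = 0, right child = 1).

Codes:
  B: 11 (length 2)
  H: 001 (length 3)
  D: 01 (length 2)
  I: 10 (length 2)
  E: 000 (length 3)
Average code length: 157/72 = 2.1806 bits/symbol


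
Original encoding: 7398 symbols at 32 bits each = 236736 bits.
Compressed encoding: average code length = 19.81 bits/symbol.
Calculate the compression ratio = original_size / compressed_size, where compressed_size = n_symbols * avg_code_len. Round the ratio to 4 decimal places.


original_size = n_symbols * orig_bits = 7398 * 32 = 236736 bits
compressed_size = n_symbols * avg_code_len = 7398 * 19.81 = 146554.38 bits
ratio = original_size / compressed_size = 236736 / 146554.38 = 1.6153

Compression ratio = 1.6153


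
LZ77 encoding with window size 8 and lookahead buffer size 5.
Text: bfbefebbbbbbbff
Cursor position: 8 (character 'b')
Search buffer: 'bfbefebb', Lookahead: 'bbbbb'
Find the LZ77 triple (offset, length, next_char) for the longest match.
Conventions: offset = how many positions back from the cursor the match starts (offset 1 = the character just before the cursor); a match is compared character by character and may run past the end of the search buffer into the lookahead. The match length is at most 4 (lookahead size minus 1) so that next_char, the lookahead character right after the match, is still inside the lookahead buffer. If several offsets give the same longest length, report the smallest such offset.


Try each offset into the search buffer:
  offset=1 (pos 7, char 'b'): match length 4
  offset=2 (pos 6, char 'b'): match length 4
  offset=3 (pos 5, char 'e'): match length 0
  offset=4 (pos 4, char 'f'): match length 0
  offset=5 (pos 3, char 'e'): match length 0
  offset=6 (pos 2, char 'b'): match length 1
  offset=7 (pos 1, char 'f'): match length 0
  offset=8 (pos 0, char 'b'): match length 1
Longest match has length 4, found at offsets 1, 2; take the smallest, offset 1.
next_char = character at position 8 + 4 = 12 -> 'b'

Best match: offset=1, length=4 (matching 'bbbb' starting at position 7)
LZ77 triple: (1, 4, 'b')


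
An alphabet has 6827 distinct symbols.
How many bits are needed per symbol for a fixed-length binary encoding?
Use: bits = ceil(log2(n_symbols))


log2(6827) = 12.737
Bracket: 2^12 = 4096 < 6827 <= 2^13 = 8192
So ceil(log2(6827)) = 13

bits = ceil(log2(6827)) = ceil(12.737) = 13 bits


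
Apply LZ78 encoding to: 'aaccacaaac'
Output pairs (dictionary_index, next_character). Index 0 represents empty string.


LZ78 encoding steps:
Dictionary: {0: ''}
Step 1: w='' (idx 0), next='a' -> output (0, 'a'), add 'a' as idx 1
Step 2: w='a' (idx 1), next='c' -> output (1, 'c'), add 'ac' as idx 2
Step 3: w='' (idx 0), next='c' -> output (0, 'c'), add 'c' as idx 3
Step 4: w='ac' (idx 2), next='a' -> output (2, 'a'), add 'aca' as idx 4
Step 5: w='a' (idx 1), next='a' -> output (1, 'a'), add 'aa' as idx 5
Step 6: w='c' (idx 3), end of input -> output (3, '')


Encoded: [(0, 'a'), (1, 'c'), (0, 'c'), (2, 'a'), (1, 'a'), (3, '')]


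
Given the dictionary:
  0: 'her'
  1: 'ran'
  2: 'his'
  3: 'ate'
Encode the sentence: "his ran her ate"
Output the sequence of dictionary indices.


Look up each word in the dictionary:
  'his' -> 2
  'ran' -> 1
  'her' -> 0
  'ate' -> 3

Encoded: [2, 1, 0, 3]


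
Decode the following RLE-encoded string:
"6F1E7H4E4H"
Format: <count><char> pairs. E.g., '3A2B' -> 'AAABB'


Expanding each <count><char> pair:
  6F -> 'FFFFFF'
  1E -> 'E'
  7H -> 'HHHHHHH'
  4E -> 'EEEE'
  4H -> 'HHHH'

Decoded = FFFFFFEHHHHHHHEEEEHHHH


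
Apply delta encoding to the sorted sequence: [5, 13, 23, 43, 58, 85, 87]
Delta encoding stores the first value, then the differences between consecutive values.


First value: 5
Deltas:
  13 - 5 = 8
  23 - 13 = 10
  43 - 23 = 20
  58 - 43 = 15
  85 - 58 = 27
  87 - 85 = 2


Delta encoded: [5, 8, 10, 20, 15, 27, 2]


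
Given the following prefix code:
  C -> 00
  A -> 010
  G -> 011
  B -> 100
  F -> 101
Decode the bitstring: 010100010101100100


Decoding step by step:
Bits 010 -> A
Bits 100 -> B
Bits 010 -> A
Bits 101 -> F
Bits 100 -> B
Bits 100 -> B


Decoded message: ABAFBB


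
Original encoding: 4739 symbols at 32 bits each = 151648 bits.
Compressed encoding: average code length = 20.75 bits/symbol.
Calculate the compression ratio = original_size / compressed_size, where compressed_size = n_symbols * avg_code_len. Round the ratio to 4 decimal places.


original_size = n_symbols * orig_bits = 4739 * 32 = 151648 bits
compressed_size = n_symbols * avg_code_len = 4739 * 20.75 = 98334.25 bits
ratio = original_size / compressed_size = 151648 / 98334.25 = 1.5422

Compression ratio = 1.5422


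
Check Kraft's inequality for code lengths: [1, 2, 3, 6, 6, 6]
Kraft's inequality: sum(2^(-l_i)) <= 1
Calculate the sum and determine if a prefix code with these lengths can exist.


Sum = 2^(-1) + 2^(-2) + 2^(-3) + 2^(-6) + 2^(-6) + 2^(-6)
    = 0.5 + 0.25 + 0.125 + 0.015625 + 0.015625 + 0.015625
    = 59/64 = 0.921875
Since 0.921875 <= 1, Kraft's inequality IS satisfied.
A prefix code with these lengths CAN exist.

Kraft sum = 0.921875. Satisfied.


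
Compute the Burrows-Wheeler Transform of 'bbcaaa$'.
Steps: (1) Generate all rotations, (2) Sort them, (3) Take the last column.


Rotations (sorted):
  0: $bbcaaa -> last char: a
  1: a$bbcaa -> last char: a
  2: aa$bbca -> last char: a
  3: aaa$bbc -> last char: c
  4: bbcaaa$ -> last char: $
  5: bcaaa$b -> last char: b
  6: caaa$bb -> last char: b


BWT = aaac$bb


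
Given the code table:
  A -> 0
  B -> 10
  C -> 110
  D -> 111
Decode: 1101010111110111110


Decoding:
110 -> C
10 -> B
10 -> B
111 -> D
110 -> C
111 -> D
110 -> C


Result: CBBDCDC


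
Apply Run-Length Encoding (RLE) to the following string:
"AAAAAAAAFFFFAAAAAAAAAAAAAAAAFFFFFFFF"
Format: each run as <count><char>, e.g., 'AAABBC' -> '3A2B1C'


Scanning runs left to right:
  i=0: run of 'A' x 8 -> '8A'
  i=8: run of 'F' x 4 -> '4F'
  i=12: run of 'A' x 16 -> '16A'
  i=28: run of 'F' x 8 -> '8F'

RLE = 8A4F16A8F


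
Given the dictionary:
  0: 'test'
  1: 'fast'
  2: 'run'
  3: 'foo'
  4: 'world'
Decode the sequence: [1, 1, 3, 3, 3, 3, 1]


Look up each index in the dictionary:
  1 -> 'fast'
  1 -> 'fast'
  3 -> 'foo'
  3 -> 'foo'
  3 -> 'foo'
  3 -> 'foo'
  1 -> 'fast'

Decoded: "fast fast foo foo foo foo fast"


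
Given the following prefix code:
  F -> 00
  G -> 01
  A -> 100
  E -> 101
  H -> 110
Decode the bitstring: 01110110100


Decoding step by step:
Bits 01 -> G
Bits 110 -> H
Bits 110 -> H
Bits 100 -> A


Decoded message: GHHA


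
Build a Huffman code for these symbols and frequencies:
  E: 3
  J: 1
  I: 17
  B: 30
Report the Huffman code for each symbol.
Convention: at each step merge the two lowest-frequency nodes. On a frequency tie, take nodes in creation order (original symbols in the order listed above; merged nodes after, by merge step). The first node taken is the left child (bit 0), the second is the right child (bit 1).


Huffman tree construction:
Step 1: Merge J(1) + E(3) = 4
Step 2: Merge (J+E)(4) + I(17) = 21
Step 3: Merge ((J+E)+I)(21) + B(30) = 51
Read each symbol's code off the tree from the root (left child = 0, right child = 1).

Codes:
  E: 001 (length 3)
  J: 000 (length 3)
  I: 01 (length 2)
  B: 1 (length 1)
Average code length: 76/51 = 1.4902 bits/symbol


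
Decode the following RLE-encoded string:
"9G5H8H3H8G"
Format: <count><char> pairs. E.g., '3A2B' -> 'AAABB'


Expanding each <count><char> pair:
  9G -> 'GGGGGGGGG'
  5H -> 'HHHHH'
  8H -> 'HHHHHHHH'
  3H -> 'HHH'
  8G -> 'GGGGGGGG'

Decoded = GGGGGGGGGHHHHHHHHHHHHHHHHGGGGGGGG


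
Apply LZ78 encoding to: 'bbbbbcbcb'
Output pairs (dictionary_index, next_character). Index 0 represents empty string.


LZ78 encoding steps:
Dictionary: {0: ''}
Step 1: w='' (idx 0), next='b' -> output (0, 'b'), add 'b' as idx 1
Step 2: w='b' (idx 1), next='b' -> output (1, 'b'), add 'bb' as idx 2
Step 3: w='bb' (idx 2), next='c' -> output (2, 'c'), add 'bbc' as idx 3
Step 4: w='b' (idx 1), next='c' -> output (1, 'c'), add 'bc' as idx 4
Step 5: w='b' (idx 1), end of input -> output (1, '')


Encoded: [(0, 'b'), (1, 'b'), (2, 'c'), (1, 'c'), (1, '')]


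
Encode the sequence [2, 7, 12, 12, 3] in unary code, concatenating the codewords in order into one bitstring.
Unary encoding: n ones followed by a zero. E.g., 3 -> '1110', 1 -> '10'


Encode each number as n ones followed by a terminating 0:
  2 -> 110 (3 bits)
  7 -> 11111110 (8 bits)
  12 -> 1111111111110 (13 bits)
  12 -> 1111111111110 (13 bits)
  3 -> 1110 (4 bits)
Total length = 3 + 8 + 13 + 13 + 4 = 41 bits.

Unary([2, 7, 12, 12, 3]) = 11011111110111111111111011111111111101110 (41 bits)


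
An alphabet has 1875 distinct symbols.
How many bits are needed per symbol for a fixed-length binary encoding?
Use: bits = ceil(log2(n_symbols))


log2(1875) = 10.8727
Bracket: 2^10 = 1024 < 1875 <= 2^11 = 2048
So ceil(log2(1875)) = 11

bits = ceil(log2(1875)) = ceil(10.8727) = 11 bits


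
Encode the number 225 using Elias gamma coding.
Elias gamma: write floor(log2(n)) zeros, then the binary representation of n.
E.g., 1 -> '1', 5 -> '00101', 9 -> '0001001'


num_bits = floor(log2(225)) + 1 = 8
leading_zeros = num_bits - 1 = 7
binary(225) = 11100001

Elias gamma(225) = '0000000' + '11100001' = 000000011100001 (15 bits)


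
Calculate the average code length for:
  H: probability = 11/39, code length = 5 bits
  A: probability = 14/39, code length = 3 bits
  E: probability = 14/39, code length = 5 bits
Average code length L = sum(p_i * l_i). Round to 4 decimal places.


Weighted contributions p_i * l_i:
  H: (11/39) * 5 = 55/39
  A: (14/39) * 3 = 42/39
  E: (14/39) * 5 = 70/39
Sum = (55 + 42 + 70)/39 = 167/39

L = 167/39 = 4.2821 bits/symbol


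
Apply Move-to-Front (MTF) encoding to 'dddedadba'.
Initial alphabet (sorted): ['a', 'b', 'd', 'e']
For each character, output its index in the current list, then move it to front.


MTF encoding:
'd': index 2 in ['a', 'b', 'd', 'e'] -> ['d', 'a', 'b', 'e']
'd': index 0 in ['d', 'a', 'b', 'e'] -> ['d', 'a', 'b', 'e']
'd': index 0 in ['d', 'a', 'b', 'e'] -> ['d', 'a', 'b', 'e']
'e': index 3 in ['d', 'a', 'b', 'e'] -> ['e', 'd', 'a', 'b']
'd': index 1 in ['e', 'd', 'a', 'b'] -> ['d', 'e', 'a', 'b']
'a': index 2 in ['d', 'e', 'a', 'b'] -> ['a', 'd', 'e', 'b']
'd': index 1 in ['a', 'd', 'e', 'b'] -> ['d', 'a', 'e', 'b']
'b': index 3 in ['d', 'a', 'e', 'b'] -> ['b', 'd', 'a', 'e']
'a': index 2 in ['b', 'd', 'a', 'e'] -> ['a', 'b', 'd', 'e']


Output: [2, 0, 0, 3, 1, 2, 1, 3, 2]


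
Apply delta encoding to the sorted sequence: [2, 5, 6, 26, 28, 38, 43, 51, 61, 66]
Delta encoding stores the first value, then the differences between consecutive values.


First value: 2
Deltas:
  5 - 2 = 3
  6 - 5 = 1
  26 - 6 = 20
  28 - 26 = 2
  38 - 28 = 10
  43 - 38 = 5
  51 - 43 = 8
  61 - 51 = 10
  66 - 61 = 5


Delta encoded: [2, 3, 1, 20, 2, 10, 5, 8, 10, 5]


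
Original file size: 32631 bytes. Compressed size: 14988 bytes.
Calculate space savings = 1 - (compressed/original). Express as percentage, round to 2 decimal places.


ratio = compressed/original = 14988/32631 = 0.459318
savings = 1 - ratio = 1 - 0.459318 = 0.540682
as a percentage: 0.540682 * 100 = 54.07%

Space savings = 1 - 14988/32631 = 54.07%


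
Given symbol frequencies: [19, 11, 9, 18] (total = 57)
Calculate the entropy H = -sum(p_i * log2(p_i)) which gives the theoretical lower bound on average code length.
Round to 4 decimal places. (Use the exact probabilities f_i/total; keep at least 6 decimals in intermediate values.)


Per-symbol terms -p_i * log2(p_i) with p_i = f_i/57:
  p = 19/57 = 0.333333: log2(p) = -1.584963, -p*log2(p) = 0.528321
  p = 11/57 = 0.192982: log2(p) = -2.373458, -p*log2(p) = 0.458036
  p = 9/57 = 0.157895: log2(p) = -2.662965, -p*log2(p) = 0.420468
  p = 18/57 = 0.315789: log2(p) = -1.662965, -p*log2(p) = 0.525147
H = 0.528321 + 0.458036 + 0.420468 + 0.525147 = 1.931972

H = 1.932 bits/symbol


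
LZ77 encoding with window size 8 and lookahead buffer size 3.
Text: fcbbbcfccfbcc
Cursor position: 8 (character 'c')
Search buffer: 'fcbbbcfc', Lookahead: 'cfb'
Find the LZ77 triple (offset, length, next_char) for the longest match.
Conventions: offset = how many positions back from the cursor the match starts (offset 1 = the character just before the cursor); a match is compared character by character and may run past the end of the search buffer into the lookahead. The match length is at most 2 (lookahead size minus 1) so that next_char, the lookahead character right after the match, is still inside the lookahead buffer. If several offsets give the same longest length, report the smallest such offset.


Try each offset into the search buffer:
  offset=1 (pos 7, char 'c'): match length 1
  offset=2 (pos 6, char 'f'): match length 0
  offset=3 (pos 5, char 'c'): match length 2
  offset=4 (pos 4, char 'b'): match length 0
  offset=5 (pos 3, char 'b'): match length 0
  offset=6 (pos 2, char 'b'): match length 0
  offset=7 (pos 1, char 'c'): match length 1
  offset=8 (pos 0, char 'f'): match length 0
Longest match has length 2 at offset 3.
next_char = character at position 8 + 2 = 10 -> 'b'

Best match: offset=3, length=2 (matching 'cf' starting at position 5)
LZ77 triple: (3, 2, 'b')


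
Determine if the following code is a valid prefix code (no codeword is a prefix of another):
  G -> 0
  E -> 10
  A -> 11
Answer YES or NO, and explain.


Checking each pair (does one codeword prefix another?):
  G='0' vs E='10': no prefix
  G='0' vs A='11': no prefix
  E='10' vs G='0': no prefix
  E='10' vs A='11': no prefix
  A='11' vs G='0': no prefix
  A='11' vs E='10': no prefix
No violation found over all pairs.

YES -- this is a valid prefix code. No codeword is a prefix of any other codeword.


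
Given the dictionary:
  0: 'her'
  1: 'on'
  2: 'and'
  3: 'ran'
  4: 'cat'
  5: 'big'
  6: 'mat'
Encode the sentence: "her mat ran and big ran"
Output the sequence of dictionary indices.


Look up each word in the dictionary:
  'her' -> 0
  'mat' -> 6
  'ran' -> 3
  'and' -> 2
  'big' -> 5
  'ran' -> 3

Encoded: [0, 6, 3, 2, 5, 3]


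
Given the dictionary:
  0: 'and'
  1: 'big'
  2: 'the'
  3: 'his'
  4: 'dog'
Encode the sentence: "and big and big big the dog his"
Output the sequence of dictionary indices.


Look up each word in the dictionary:
  'and' -> 0
  'big' -> 1
  'and' -> 0
  'big' -> 1
  'big' -> 1
  'the' -> 2
  'dog' -> 4
  'his' -> 3

Encoded: [0, 1, 0, 1, 1, 2, 4, 3]


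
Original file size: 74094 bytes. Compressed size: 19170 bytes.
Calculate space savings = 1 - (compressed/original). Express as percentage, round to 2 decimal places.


ratio = compressed/original = 19170/74094 = 0.258725
savings = 1 - ratio = 1 - 0.258725 = 0.741275
as a percentage: 0.741275 * 100 = 74.13%

Space savings = 1 - 19170/74094 = 74.13%


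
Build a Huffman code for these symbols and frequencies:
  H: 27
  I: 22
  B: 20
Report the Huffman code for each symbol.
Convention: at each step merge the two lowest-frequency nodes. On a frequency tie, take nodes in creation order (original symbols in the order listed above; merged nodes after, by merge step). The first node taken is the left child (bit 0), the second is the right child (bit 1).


Huffman tree construction:
Step 1: Merge B(20) + I(22) = 42
Step 2: Merge H(27) + (B+I)(42) = 69
Read each symbol's code off the tree from the root (left child = 0, right child = 1).

Codes:
  H: 0 (length 1)
  I: 11 (length 2)
  B: 10 (length 2)
Average code length: 111/69 = 1.6087 bits/symbol


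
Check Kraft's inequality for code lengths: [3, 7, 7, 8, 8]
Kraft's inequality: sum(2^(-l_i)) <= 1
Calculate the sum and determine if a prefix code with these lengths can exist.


Sum = 2^(-3) + 2^(-7) + 2^(-7) + 2^(-8) + 2^(-8)
    = 0.125 + 0.0078125 + 0.0078125 + 0.00390625 + 0.00390625
    = 38/256 = 0.1484375
Since 0.1484375 <= 1, Kraft's inequality IS satisfied.
A prefix code with these lengths CAN exist.

Kraft sum = 0.1484375. Satisfied.


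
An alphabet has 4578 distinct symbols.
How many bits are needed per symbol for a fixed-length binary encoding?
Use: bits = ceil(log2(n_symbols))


log2(4578) = 12.1605
Bracket: 2^12 = 4096 < 4578 <= 2^13 = 8192
So ceil(log2(4578)) = 13

bits = ceil(log2(4578)) = ceil(12.1605) = 13 bits


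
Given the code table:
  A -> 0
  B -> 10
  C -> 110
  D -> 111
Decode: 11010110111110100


Decoding:
110 -> C
10 -> B
110 -> C
111 -> D
110 -> C
10 -> B
0 -> A


Result: CBCDCBA


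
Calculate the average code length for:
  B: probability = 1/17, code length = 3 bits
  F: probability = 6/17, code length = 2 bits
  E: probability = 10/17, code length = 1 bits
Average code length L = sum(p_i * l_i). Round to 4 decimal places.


Weighted contributions p_i * l_i:
  B: (1/17) * 3 = 3/17
  F: (6/17) * 2 = 12/17
  E: (10/17) * 1 = 10/17
Sum = (3 + 12 + 10)/17 = 25/17

L = 25/17 = 1.4706 bits/symbol


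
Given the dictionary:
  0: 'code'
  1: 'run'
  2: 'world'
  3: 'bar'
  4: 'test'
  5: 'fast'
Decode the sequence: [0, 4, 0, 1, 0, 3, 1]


Look up each index in the dictionary:
  0 -> 'code'
  4 -> 'test'
  0 -> 'code'
  1 -> 'run'
  0 -> 'code'
  3 -> 'bar'
  1 -> 'run'

Decoded: "code test code run code bar run"


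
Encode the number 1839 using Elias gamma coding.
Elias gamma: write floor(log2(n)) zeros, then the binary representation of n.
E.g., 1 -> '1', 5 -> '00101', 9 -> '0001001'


num_bits = floor(log2(1839)) + 1 = 11
leading_zeros = num_bits - 1 = 10
binary(1839) = 11100101111

Elias gamma(1839) = '0000000000' + '11100101111' = 000000000011100101111 (21 bits)


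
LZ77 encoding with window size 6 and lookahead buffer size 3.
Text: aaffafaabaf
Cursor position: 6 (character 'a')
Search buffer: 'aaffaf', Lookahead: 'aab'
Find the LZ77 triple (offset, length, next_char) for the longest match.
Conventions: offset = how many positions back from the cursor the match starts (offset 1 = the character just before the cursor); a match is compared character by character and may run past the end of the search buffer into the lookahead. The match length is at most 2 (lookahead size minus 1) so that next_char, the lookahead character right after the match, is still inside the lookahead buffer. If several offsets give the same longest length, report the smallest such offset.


Try each offset into the search buffer:
  offset=1 (pos 5, char 'f'): match length 0
  offset=2 (pos 4, char 'a'): match length 1
  offset=3 (pos 3, char 'f'): match length 0
  offset=4 (pos 2, char 'f'): match length 0
  offset=5 (pos 1, char 'a'): match length 1
  offset=6 (pos 0, char 'a'): match length 2
Longest match has length 2 at offset 6.
next_char = character at position 6 + 2 = 8 -> 'b'

Best match: offset=6, length=2 (matching 'aa' starting at position 0)
LZ77 triple: (6, 2, 'b')


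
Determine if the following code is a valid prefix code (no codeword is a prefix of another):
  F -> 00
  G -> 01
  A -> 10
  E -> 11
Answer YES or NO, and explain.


Checking each pair (does one codeword prefix another?):
  F='00' vs G='01': no prefix
  F='00' vs A='10': no prefix
  F='00' vs E='11': no prefix
  G='01' vs F='00': no prefix
  G='01' vs A='10': no prefix
  G='01' vs E='11': no prefix
  A='10' vs F='00': no prefix
  A='10' vs G='01': no prefix
  A='10' vs E='11': no prefix
  E='11' vs F='00': no prefix
  E='11' vs G='01': no prefix
  E='11' vs A='10': no prefix
No violation found over all pairs.

YES -- this is a valid prefix code. No codeword is a prefix of any other codeword.


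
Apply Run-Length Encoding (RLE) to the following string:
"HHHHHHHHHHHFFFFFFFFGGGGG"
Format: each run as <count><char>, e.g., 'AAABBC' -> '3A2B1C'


Scanning runs left to right:
  i=0: run of 'H' x 11 -> '11H'
  i=11: run of 'F' x 8 -> '8F'
  i=19: run of 'G' x 5 -> '5G'

RLE = 11H8F5G


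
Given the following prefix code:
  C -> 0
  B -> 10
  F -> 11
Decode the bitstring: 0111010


Decoding step by step:
Bits 0 -> C
Bits 11 -> F
Bits 10 -> B
Bits 10 -> B


Decoded message: CFBB


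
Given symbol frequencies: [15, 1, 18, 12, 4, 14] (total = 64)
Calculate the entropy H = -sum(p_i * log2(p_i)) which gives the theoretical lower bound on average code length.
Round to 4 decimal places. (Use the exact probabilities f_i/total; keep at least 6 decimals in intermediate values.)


Per-symbol terms -p_i * log2(p_i) with p_i = f_i/64:
  p = 15/64 = 0.234375: log2(p) = -2.093109, -p*log2(p) = 0.490573
  p = 1/64 = 0.015625: log2(p) = -6.000000, -p*log2(p) = 0.093750
  p = 18/64 = 0.281250: log2(p) = -1.830075, -p*log2(p) = 0.514709
  p = 12/64 = 0.187500: log2(p) = -2.415037, -p*log2(p) = 0.452820
  p = 4/64 = 0.062500: log2(p) = -4.000000, -p*log2(p) = 0.250000
  p = 14/64 = 0.218750: log2(p) = -2.192645, -p*log2(p) = 0.479641
H = 0.490573 + 0.093750 + 0.514709 + 0.452820 + 0.250000 + 0.479641 = 2.281493

H = 2.2815 bits/symbol


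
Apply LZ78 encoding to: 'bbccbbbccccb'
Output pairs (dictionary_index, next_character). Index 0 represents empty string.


LZ78 encoding steps:
Dictionary: {0: ''}
Step 1: w='' (idx 0), next='b' -> output (0, 'b'), add 'b' as idx 1
Step 2: w='b' (idx 1), next='c' -> output (1, 'c'), add 'bc' as idx 2
Step 3: w='' (idx 0), next='c' -> output (0, 'c'), add 'c' as idx 3
Step 4: w='b' (idx 1), next='b' -> output (1, 'b'), add 'bb' as idx 4
Step 5: w='bc' (idx 2), next='c' -> output (2, 'c'), add 'bcc' as idx 5
Step 6: w='c' (idx 3), next='c' -> output (3, 'c'), add 'cc' as idx 6
Step 7: w='b' (idx 1), end of input -> output (1, '')


Encoded: [(0, 'b'), (1, 'c'), (0, 'c'), (1, 'b'), (2, 'c'), (3, 'c'), (1, '')]


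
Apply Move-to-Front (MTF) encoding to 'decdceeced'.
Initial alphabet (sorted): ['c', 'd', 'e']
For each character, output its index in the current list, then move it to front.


MTF encoding:
'd': index 1 in ['c', 'd', 'e'] -> ['d', 'c', 'e']
'e': index 2 in ['d', 'c', 'e'] -> ['e', 'd', 'c']
'c': index 2 in ['e', 'd', 'c'] -> ['c', 'e', 'd']
'd': index 2 in ['c', 'e', 'd'] -> ['d', 'c', 'e']
'c': index 1 in ['d', 'c', 'e'] -> ['c', 'd', 'e']
'e': index 2 in ['c', 'd', 'e'] -> ['e', 'c', 'd']
'e': index 0 in ['e', 'c', 'd'] -> ['e', 'c', 'd']
'c': index 1 in ['e', 'c', 'd'] -> ['c', 'e', 'd']
'e': index 1 in ['c', 'e', 'd'] -> ['e', 'c', 'd']
'd': index 2 in ['e', 'c', 'd'] -> ['d', 'e', 'c']


Output: [1, 2, 2, 2, 1, 2, 0, 1, 1, 2]


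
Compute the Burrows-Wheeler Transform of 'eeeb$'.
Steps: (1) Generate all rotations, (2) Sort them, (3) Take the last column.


Rotations (sorted):
  0: $eeeb -> last char: b
  1: b$eee -> last char: e
  2: eb$ee -> last char: e
  3: eeb$e -> last char: e
  4: eeeb$ -> last char: $


BWT = beee$


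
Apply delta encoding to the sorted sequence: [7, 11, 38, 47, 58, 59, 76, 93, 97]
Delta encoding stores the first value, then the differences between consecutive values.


First value: 7
Deltas:
  11 - 7 = 4
  38 - 11 = 27
  47 - 38 = 9
  58 - 47 = 11
  59 - 58 = 1
  76 - 59 = 17
  93 - 76 = 17
  97 - 93 = 4


Delta encoded: [7, 4, 27, 9, 11, 1, 17, 17, 4]


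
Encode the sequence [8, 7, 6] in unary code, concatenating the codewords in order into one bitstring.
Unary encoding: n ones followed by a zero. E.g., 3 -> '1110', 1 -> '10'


Encode each number as n ones followed by a terminating 0:
  8 -> 111111110 (9 bits)
  7 -> 11111110 (8 bits)
  6 -> 1111110 (7 bits)
Total length = 9 + 8 + 7 = 24 bits.

Unary([8, 7, 6]) = 111111110111111101111110 (24 bits)
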